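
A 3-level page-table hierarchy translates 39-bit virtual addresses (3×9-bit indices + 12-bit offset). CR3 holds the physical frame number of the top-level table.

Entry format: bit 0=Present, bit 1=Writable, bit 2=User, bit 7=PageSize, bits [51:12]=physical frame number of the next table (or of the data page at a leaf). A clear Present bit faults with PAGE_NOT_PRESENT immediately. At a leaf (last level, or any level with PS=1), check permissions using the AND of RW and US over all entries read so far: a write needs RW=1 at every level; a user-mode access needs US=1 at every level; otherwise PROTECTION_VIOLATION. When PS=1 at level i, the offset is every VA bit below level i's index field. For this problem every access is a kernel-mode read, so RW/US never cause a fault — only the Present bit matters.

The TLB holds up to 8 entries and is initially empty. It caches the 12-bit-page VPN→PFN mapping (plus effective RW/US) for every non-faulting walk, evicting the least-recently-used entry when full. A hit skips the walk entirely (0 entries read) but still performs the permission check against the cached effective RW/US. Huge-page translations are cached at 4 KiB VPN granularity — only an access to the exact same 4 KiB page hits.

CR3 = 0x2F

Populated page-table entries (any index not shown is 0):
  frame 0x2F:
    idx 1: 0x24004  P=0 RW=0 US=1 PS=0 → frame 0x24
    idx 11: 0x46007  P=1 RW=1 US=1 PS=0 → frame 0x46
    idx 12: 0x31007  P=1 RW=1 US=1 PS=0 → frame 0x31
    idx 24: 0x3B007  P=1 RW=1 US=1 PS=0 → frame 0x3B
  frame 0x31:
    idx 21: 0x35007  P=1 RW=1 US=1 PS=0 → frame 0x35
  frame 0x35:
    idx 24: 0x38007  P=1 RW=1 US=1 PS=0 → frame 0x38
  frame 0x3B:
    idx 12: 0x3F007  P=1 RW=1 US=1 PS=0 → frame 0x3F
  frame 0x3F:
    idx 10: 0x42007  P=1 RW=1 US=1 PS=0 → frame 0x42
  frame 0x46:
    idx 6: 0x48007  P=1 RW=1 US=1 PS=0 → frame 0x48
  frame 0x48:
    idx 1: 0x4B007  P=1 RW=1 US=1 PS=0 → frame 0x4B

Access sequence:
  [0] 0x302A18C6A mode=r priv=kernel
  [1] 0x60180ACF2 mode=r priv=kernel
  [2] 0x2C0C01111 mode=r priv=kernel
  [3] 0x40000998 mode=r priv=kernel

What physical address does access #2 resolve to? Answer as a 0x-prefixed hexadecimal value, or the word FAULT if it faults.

Trace:
#0 VA=0x302A18C6A (r,kernel):
  lvl0: tbl 0x2F, slot 12 ⇒ 0x31007 (P1/RW1/US1/PS0)
  lvl1: tbl 0x31, slot 21 ⇒ 0x35007 (P1/RW1/US1/PS0)
  lvl2: tbl 0x35, slot 24 ⇒ 0x38007 (P1/RW1/US1/PS0)
  ⇒ phys 0x38C6A  [3 reads]
#1 VA=0x60180ACF2 (r,kernel):
  lvl0: tbl 0x2F, slot 24 ⇒ 0x3B007 (P1/RW1/US1/PS0)
  lvl1: tbl 0x3B, slot 12 ⇒ 0x3F007 (P1/RW1/US1/PS0)
  lvl2: tbl 0x3F, slot 10 ⇒ 0x42007 (P1/RW1/US1/PS0)
  ⇒ phys 0x42CF2  [3 reads]
#2 VA=0x2C0C01111 (r,kernel):
  lvl0: tbl 0x2F, slot 11 ⇒ 0x46007 (P1/RW1/US1/PS0)
  lvl1: tbl 0x46, slot 6 ⇒ 0x48007 (P1/RW1/US1/PS0)
  lvl2: tbl 0x48, slot 1 ⇒ 0x4B007 (P1/RW1/US1/PS0)
  ⇒ phys 0x4B111  [3 reads]
#3 VA=0x40000998 (r,kernel):
  lvl0: tbl 0x2F, slot 1 ⇒ 0x24004 (P0/RW0/US1/PS0)
  ⇒ fault: PAGE_NOT_PRESENT  — 1 lookups

Access #2 PA: 0x4B111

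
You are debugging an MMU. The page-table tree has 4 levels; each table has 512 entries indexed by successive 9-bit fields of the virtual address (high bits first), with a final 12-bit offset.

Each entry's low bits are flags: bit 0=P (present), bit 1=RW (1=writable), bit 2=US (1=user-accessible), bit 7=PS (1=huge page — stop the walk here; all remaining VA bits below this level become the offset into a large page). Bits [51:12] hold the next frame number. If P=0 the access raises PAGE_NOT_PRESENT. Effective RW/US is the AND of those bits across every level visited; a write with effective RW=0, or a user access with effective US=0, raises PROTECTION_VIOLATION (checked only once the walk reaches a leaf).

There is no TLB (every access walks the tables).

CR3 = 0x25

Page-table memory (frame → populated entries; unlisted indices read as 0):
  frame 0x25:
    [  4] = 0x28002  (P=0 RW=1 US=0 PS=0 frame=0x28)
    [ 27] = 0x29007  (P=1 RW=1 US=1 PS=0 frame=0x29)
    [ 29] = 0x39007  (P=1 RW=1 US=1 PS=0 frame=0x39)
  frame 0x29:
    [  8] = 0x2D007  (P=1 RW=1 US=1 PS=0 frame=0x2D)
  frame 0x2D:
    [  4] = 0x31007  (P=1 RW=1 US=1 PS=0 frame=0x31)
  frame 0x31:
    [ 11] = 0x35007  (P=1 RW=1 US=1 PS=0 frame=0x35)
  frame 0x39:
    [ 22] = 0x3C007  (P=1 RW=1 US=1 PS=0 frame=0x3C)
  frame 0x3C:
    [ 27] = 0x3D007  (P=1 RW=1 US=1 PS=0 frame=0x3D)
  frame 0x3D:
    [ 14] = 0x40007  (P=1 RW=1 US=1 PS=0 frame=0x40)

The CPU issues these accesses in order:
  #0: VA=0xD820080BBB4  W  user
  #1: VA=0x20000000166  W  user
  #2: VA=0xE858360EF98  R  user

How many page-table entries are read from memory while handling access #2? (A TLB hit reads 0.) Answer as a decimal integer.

Walk each access:
#0 VA=0xD820080BBB4 (w,user):
  L0: frame=0x25 idx=27 entry=0x29007 [P=1 RW=1 US=1 PS=0]
  L1: frame=0x29 idx=8 entry=0x2D007 [P=1 RW=1 US=1 PS=0]
  L2: frame=0x2D idx=4 entry=0x31007 [P=1 RW=1 US=1 PS=0]
  L3: frame=0x31 idx=11 entry=0x35007 [P=1 RW=1 US=1 PS=0]
  → PA=0x35BB4  (4 entries read)
#1 VA=0x20000000166 (w,user):
  L0: frame=0x25 idx=4 entry=0x28002 [P=0 RW=1 US=0 PS=0]
  ⇒ fault: PAGE_NOT_PRESENT  — 1 lookups
#2 VA=0xE858360EF98 (r,user):
  L0: frame=0x25 idx=29 entry=0x39007 [P=1 RW=1 US=1 PS=0]
  L1: frame=0x39 idx=22 entry=0x3C007 [P=1 RW=1 US=1 PS=0]
  L2: frame=0x3C idx=27 entry=0x3D007 [P=1 RW=1 US=1 PS=0]
  L3: frame=0x3D idx=14 entry=0x40007 [P=1 RW=1 US=1 PS=0]
  → PA=0x40F98  (4 entries read)

Entries read for #2: 4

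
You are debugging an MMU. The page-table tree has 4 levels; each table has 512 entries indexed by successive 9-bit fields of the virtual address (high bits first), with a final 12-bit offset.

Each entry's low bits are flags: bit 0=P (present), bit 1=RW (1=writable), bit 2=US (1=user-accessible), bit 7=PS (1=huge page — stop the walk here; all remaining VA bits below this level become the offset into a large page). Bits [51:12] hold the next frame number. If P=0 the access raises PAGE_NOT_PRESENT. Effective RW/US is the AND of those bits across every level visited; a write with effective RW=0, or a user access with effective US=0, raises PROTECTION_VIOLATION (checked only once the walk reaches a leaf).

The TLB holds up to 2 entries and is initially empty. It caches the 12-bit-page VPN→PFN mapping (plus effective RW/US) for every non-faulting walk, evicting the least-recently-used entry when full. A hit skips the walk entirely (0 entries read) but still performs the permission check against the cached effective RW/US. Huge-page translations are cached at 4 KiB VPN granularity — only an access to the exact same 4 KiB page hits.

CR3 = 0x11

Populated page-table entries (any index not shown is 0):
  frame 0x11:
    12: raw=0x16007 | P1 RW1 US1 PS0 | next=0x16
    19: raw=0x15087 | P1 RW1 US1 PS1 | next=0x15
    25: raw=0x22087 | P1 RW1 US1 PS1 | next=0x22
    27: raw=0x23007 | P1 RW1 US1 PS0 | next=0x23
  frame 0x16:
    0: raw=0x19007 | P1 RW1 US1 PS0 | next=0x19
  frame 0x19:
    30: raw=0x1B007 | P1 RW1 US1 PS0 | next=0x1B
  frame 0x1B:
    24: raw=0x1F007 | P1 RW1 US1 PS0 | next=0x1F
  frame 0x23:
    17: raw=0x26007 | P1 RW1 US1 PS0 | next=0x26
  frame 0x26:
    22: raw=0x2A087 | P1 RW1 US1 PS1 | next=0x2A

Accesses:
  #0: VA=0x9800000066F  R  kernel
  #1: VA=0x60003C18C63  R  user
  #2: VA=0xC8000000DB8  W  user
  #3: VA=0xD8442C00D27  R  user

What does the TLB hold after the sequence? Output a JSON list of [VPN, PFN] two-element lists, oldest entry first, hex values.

Per-access translation:
#0 VA=0x9800000066F (r,kernel):
  lvl0: tbl 0x11, slot 19 ⇒ 0x15087 (P1/RW1/US1/PS1)
  → PA=0x1566F (huge @L0)  (1 entries read)
#1 VA=0x60003C18C63 (r,user):
  lvl0: tbl 0x11, slot 12 ⇒ 0x16007 (P1/RW1/US1/PS0)
  lvl1: tbl 0x16, slot 0 ⇒ 0x19007 (P1/RW1/US1/PS0)
  lvl2: tbl 0x19, slot 30 ⇒ 0x1B007 (P1/RW1/US1/PS0)
  lvl3: tbl 0x1B, slot 24 ⇒ 0x1F007 (P1/RW1/US1/PS0)
  → PA=0x1FC63  (4 entries read)
#2 VA=0xC8000000DB8 (w,user):
  lvl0: tbl 0x11, slot 25 ⇒ 0x22087 (P1/RW1/US1/PS1)
  → PA=0x22DB8 (huge @L0)  (1 entries read)
#3 VA=0xD8442C00D27 (r,user):
  lvl0: tbl 0x11, slot 27 ⇒ 0x23007 (P1/RW1/US1/PS0)
  lvl1: tbl 0x23, slot 17 ⇒ 0x26007 (P1/RW1/US1/PS0)
  lvl2: tbl 0x26, slot 22 ⇒ 0x2A087 (P1/RW1/US1/PS1)
  → PA=0x2AD27 (huge @L2)  (3 entries read)

TLB: [["0xC8000000", "0x22"], ["0xD8442C00", "0x2A"]]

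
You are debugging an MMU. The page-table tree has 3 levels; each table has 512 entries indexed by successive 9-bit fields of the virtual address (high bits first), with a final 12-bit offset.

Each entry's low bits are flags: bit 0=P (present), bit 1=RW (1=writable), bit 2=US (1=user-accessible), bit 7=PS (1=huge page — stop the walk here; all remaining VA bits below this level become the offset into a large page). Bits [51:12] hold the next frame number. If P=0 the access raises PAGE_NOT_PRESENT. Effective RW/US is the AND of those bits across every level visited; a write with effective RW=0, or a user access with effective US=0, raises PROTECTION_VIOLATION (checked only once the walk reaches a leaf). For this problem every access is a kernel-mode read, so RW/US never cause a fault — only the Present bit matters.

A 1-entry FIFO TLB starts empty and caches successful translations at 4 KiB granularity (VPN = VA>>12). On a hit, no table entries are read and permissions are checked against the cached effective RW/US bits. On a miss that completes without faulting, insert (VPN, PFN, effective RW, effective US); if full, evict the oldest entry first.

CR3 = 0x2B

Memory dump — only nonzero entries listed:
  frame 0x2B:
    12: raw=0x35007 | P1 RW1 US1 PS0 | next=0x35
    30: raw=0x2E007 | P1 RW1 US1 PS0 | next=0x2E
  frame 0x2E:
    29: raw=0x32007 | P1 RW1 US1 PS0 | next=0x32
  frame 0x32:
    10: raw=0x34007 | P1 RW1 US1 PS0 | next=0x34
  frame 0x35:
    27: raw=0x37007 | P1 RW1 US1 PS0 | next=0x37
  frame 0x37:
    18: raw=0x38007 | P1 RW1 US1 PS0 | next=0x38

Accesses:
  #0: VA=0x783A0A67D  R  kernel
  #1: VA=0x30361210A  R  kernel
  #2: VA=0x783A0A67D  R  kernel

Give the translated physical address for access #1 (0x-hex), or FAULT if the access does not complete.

Trace:
#0 VA=0x783A0A67D (r,kernel):
  L0 @0x2B[30] → 0x2E007  P=1,RW=1,US=1,PS=0
  L1 @0x2E[29] → 0x32007  P=1,RW=1,US=1,PS=0
  L2 @0x32[10] → 0x34007  P=1,RW=1,US=1,PS=0
  ⇒ phys 0x3467D  [3 reads]
#1 VA=0x30361210A (r,kernel):
  L0 @0x2B[12] → 0x35007  P=1,RW=1,US=1,PS=0
  L1 @0x35[27] → 0x37007  P=1,RW=1,US=1,PS=0
  L2 @0x37[18] → 0x38007  P=1,RW=1,US=1,PS=0
  ⇒ phys 0x3810A  [3 reads]
#2 VA=0x783A0A67D (r,kernel):
  L0 @0x2B[30] → 0x2E007  P=1,RW=1,US=1,PS=0
  L1 @0x2E[29] → 0x32007  P=1,RW=1,US=1,PS=0
  L2 @0x32[10] → 0x34007  P=1,RW=1,US=1,PS=0
  ⇒ phys 0x3467D  [3 reads]

Access #1 PA: 0x3810A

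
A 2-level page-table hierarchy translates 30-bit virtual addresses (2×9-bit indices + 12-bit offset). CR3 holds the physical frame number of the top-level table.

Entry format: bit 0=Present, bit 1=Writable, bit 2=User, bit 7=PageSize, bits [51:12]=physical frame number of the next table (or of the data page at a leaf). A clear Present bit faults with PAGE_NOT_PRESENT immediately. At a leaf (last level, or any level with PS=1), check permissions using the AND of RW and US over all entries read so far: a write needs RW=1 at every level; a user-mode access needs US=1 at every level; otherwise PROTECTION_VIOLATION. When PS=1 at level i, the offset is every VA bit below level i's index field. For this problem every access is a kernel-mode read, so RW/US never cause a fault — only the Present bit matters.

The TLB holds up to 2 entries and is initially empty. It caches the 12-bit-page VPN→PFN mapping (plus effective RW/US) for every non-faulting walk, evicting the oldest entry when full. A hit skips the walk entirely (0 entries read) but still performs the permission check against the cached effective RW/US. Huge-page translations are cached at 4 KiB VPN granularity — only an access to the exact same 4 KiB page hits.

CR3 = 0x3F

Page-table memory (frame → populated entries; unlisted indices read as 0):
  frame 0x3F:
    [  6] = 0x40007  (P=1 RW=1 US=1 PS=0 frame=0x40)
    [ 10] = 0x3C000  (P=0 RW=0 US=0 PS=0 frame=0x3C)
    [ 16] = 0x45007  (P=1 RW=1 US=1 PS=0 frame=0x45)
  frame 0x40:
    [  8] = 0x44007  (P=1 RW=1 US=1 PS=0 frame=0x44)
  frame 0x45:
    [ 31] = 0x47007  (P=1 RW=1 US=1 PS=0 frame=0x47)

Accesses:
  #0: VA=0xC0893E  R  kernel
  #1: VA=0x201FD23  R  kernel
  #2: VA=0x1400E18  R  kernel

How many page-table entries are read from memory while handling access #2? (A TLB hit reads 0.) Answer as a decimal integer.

Walk each access:
#0 VA=0xC0893E (r,kernel):
  [0] read 0x3F idx=6: raw=0x40007 flags P=1 W=1 U=1 S=0
  [1] read 0x40 idx=8: raw=0x44007 flags P=1 W=1 U=1 S=0
  → PA=0x4493E  (2 entries read)
#1 VA=0x201FD23 (r,kernel):
  [0] read 0x3F idx=16: raw=0x45007 flags P=1 W=1 U=1 S=0
  [1] read 0x45 idx=31: raw=0x47007 flags P=1 W=1 U=1 S=0
  → PA=0x47D23  (2 entries read)
#2 VA=0x1400E18 (r,kernel):
  [0] read 0x3F idx=10: raw=0x3C000 flags P=0 W=0 U=0 S=0
  ✗ PAGE_NOT_PRESENT  [1 reads]

Entries read for #2: 1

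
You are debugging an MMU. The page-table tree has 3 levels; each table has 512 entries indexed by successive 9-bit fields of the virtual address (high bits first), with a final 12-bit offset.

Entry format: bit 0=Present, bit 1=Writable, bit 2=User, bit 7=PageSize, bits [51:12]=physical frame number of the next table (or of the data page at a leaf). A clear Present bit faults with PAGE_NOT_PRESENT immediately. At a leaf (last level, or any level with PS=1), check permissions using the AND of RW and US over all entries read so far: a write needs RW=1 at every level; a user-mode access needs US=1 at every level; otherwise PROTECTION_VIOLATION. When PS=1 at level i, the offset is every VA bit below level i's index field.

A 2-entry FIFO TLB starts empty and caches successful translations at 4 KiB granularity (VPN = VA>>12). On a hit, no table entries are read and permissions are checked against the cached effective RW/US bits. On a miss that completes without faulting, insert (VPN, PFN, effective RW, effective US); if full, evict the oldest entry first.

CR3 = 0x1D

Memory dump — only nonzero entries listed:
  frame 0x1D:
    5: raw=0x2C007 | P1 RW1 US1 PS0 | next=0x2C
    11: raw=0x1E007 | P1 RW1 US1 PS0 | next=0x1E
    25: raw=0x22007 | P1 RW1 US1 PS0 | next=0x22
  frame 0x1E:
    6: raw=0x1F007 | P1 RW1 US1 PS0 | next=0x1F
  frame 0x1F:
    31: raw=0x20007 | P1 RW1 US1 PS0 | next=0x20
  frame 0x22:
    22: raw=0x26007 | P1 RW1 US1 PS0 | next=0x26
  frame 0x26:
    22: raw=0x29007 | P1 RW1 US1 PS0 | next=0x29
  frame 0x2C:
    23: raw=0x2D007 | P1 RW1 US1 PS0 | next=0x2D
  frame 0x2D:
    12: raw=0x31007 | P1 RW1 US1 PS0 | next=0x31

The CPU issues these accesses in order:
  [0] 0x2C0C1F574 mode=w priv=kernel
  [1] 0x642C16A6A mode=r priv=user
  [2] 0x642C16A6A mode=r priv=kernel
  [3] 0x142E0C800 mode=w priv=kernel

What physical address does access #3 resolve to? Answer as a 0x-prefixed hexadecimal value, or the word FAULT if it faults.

Per-access translation:
#0 VA=0x2C0C1F574 (w,kernel):
  L0: frame=0x1D idx=11 entry=0x1E007 [P=1 RW=1 US=1 PS=0]
  L1: frame=0x1E idx=6 entry=0x1F007 [P=1 RW=1 US=1 PS=0]
  L2: frame=0x1F idx=31 entry=0x20007 [P=1 RW=1 US=1 PS=0]
  → PA=0x20574  (3 entries read)
#1 VA=0x642C16A6A (r,user):
  L0: frame=0x1D idx=25 entry=0x22007 [P=1 RW=1 US=1 PS=0]
  L1: frame=0x22 idx=22 entry=0x26007 [P=1 RW=1 US=1 PS=0]
  L2: frame=0x26 idx=22 entry=0x29007 [P=1 RW=1 US=1 PS=0]
  → PA=0x29A6A  (3 entries read)
#2 VA=0x642C16A6A (r,kernel):
  TLB hit vpn=0x642C16 → PA=0x29A6A
#3 VA=0x142E0C800 (w,kernel):
  L0: frame=0x1D idx=5 entry=0x2C007 [P=1 RW=1 US=1 PS=0]
  L1: frame=0x2C idx=23 entry=0x2D007 [P=1 RW=1 US=1 PS=0]
  L2: frame=0x2D idx=12 entry=0x31007 [P=1 RW=1 US=1 PS=0]
  → PA=0x31800  (3 entries read)

Access #3 PA: 0x31800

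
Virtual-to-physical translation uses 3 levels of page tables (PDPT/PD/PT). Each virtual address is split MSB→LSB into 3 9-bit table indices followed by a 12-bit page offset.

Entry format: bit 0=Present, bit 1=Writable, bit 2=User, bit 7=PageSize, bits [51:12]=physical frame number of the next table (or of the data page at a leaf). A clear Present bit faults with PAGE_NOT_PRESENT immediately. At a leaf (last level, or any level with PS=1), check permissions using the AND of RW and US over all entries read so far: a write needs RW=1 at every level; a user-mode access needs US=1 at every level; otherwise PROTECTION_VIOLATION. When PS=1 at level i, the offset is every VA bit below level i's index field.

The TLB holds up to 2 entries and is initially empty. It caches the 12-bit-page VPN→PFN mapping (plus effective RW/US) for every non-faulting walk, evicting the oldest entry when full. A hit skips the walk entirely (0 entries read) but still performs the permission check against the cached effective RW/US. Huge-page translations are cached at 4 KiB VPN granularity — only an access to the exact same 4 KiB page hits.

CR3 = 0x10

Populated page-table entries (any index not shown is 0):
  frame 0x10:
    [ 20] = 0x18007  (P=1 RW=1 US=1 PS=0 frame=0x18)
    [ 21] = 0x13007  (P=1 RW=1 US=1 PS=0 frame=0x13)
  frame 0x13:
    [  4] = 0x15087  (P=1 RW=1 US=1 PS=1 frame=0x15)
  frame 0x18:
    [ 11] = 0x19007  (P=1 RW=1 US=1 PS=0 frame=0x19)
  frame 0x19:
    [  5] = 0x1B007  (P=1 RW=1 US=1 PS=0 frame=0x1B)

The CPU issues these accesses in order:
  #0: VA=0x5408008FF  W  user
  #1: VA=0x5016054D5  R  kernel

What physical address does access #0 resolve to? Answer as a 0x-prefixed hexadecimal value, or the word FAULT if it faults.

Per-access translation:
#0 VA=0x5408008FF (w,user):
  L0 @0x10[21] → 0x13007  P=1,RW=1,US=1,PS=0
  L1 @0x13[4] → 0x15087  P=1,RW=1,US=1,PS=1
  → PA=0x158FF (huge @L1)  (2 entries read)
#1 VA=0x5016054D5 (r,kernel):
  L0 @0x10[20] → 0x18007  P=1,RW=1,US=1,PS=0
  L1 @0x18[11] → 0x19007  P=1,RW=1,US=1,PS=0
  L2 @0x19[5] → 0x1B007  P=1,RW=1,US=1,PS=0
  → PA=0x1B4D5  (3 entries read)

Access #0 PA: 0x158FF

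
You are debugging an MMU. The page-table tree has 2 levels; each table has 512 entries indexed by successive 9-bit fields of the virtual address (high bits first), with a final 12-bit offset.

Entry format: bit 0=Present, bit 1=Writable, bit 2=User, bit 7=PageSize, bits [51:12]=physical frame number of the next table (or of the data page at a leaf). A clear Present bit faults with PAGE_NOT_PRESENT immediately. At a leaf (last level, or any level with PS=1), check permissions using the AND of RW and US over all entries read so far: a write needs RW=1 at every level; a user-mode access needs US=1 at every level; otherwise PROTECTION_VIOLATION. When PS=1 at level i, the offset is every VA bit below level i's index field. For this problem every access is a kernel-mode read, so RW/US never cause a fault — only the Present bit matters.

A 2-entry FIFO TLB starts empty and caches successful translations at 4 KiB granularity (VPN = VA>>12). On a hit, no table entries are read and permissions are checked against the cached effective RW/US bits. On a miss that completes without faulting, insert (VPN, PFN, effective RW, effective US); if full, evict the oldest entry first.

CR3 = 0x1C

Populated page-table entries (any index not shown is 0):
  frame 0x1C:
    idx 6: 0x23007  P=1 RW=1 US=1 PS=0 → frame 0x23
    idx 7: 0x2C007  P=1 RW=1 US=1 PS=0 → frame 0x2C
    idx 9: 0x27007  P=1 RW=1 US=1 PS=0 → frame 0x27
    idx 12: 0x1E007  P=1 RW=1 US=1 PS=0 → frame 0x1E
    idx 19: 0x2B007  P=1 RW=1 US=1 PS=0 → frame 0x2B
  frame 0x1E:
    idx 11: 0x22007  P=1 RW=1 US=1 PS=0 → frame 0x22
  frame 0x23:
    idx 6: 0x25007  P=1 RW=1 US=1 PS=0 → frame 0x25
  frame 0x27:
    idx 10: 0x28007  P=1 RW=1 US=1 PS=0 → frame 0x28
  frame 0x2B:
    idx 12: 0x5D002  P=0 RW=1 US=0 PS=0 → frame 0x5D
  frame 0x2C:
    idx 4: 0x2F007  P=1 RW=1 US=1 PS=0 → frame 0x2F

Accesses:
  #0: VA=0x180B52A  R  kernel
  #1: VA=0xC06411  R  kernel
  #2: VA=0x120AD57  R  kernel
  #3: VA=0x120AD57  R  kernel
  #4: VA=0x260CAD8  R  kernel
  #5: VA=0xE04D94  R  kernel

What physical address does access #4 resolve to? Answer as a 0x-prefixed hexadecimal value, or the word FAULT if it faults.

Walk each access:
#0 VA=0x180B52A (r,kernel):
  L0: frame=0x1C idx=12 entry=0x1E007 [P=1 RW=1 US=1 PS=0]
  L1: frame=0x1E idx=11 entry=0x22007 [P=1 RW=1 US=1 PS=0]
  → PA=0x2252A  (2 entries read)
#1 VA=0xC06411 (r,kernel):
  L0: frame=0x1C idx=6 entry=0x23007 [P=1 RW=1 US=1 PS=0]
  L1: frame=0x23 idx=6 entry=0x25007 [P=1 RW=1 US=1 PS=0]
  → PA=0x25411  (2 entries read)
#2 VA=0x120AD57 (r,kernel):
  L0: frame=0x1C idx=9 entry=0x27007 [P=1 RW=1 US=1 PS=0]
  L1: frame=0x27 idx=10 entry=0x28007 [P=1 RW=1 US=1 PS=0]
  → PA=0x28D57  (2 entries read)
#3 VA=0x120AD57 (r,kernel):
  TLB hit vpn=0x120A → PA=0x28D57
#4 VA=0x260CAD8 (r,kernel):
  L0: frame=0x1C idx=19 entry=0x2B007 [P=1 RW=1 US=1 PS=0]
  L1: frame=0x2B idx=12 entry=0x5D002 [P=0 RW=1 US=0 PS=0]
  ⇒ fault: PAGE_NOT_PRESENT  — 2 lookups
#5 VA=0xE04D94 (r,kernel):
  L0: frame=0x1C idx=7 entry=0x2C007 [P=1 RW=1 US=1 PS=0]
  L1: frame=0x2C idx=4 entry=0x2F007 [P=1 RW=1 US=1 PS=0]
  → PA=0x2FD94  (2 entries read)

Access #4 PA: FAULT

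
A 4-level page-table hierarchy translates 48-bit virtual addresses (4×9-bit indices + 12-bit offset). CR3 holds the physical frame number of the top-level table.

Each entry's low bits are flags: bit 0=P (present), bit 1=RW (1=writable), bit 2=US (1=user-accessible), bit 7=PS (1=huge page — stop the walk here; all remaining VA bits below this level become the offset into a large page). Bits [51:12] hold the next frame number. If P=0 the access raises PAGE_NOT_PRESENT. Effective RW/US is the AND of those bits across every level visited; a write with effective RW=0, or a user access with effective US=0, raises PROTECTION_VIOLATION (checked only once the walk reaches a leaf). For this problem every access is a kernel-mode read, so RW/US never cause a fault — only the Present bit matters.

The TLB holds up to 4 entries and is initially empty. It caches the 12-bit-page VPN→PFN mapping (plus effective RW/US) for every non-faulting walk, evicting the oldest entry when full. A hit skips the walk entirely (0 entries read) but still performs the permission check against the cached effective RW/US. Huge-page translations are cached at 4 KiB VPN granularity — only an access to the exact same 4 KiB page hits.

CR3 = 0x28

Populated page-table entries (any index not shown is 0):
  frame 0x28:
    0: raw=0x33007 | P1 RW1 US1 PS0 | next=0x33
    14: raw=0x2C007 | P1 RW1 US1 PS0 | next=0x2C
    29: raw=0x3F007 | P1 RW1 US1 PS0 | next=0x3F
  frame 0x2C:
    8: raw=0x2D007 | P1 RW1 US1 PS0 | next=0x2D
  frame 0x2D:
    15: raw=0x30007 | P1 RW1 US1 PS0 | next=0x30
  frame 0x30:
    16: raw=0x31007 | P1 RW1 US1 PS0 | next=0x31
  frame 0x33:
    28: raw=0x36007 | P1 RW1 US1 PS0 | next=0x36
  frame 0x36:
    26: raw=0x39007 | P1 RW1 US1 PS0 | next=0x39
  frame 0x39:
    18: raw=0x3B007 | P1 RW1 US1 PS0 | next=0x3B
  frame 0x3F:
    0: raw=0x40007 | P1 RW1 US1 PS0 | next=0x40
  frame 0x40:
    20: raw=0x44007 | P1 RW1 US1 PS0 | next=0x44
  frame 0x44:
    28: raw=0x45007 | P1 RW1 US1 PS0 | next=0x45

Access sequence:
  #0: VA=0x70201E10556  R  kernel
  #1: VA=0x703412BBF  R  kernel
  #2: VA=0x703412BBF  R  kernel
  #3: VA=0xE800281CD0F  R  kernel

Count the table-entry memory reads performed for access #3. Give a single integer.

Per-access translation:
#0 VA=0x70201E10556 (r,kernel):
  L0: frame=0x28 idx=14 entry=0x2C007 [P=1 RW=1 US=1 PS=0]
  L1: frame=0x2C idx=8 entry=0x2D007 [P=1 RW=1 US=1 PS=0]
  L2: frame=0x2D idx=15 entry=0x30007 [P=1 RW=1 US=1 PS=0]
  L3: frame=0x30 idx=16 entry=0x31007 [P=1 RW=1 US=1 PS=0]
  → PA=0x31556  (4 entries read)
#1 VA=0x703412BBF (r,kernel):
  L0: frame=0x28 idx=0 entry=0x33007 [P=1 RW=1 US=1 PS=0]
  L1: frame=0x33 idx=28 entry=0x36007 [P=1 RW=1 US=1 PS=0]
  L2: frame=0x36 idx=26 entry=0x39007 [P=1 RW=1 US=1 PS=0]
  L3: frame=0x39 idx=18 entry=0x3B007 [P=1 RW=1 US=1 PS=0]
  → PA=0x3BBBF  (4 entries read)
#2 VA=0x703412BBF (r,kernel):
  TLB hit vpn=0x703412 → PA=0x3BBBF
#3 VA=0xE800281CD0F (r,kernel):
  L0: frame=0x28 idx=29 entry=0x3F007 [P=1 RW=1 US=1 PS=0]
  L1: frame=0x3F idx=0 entry=0x40007 [P=1 RW=1 US=1 PS=0]
  L2: frame=0x40 idx=20 entry=0x44007 [P=1 RW=1 US=1 PS=0]
  L3: frame=0x44 idx=28 entry=0x45007 [P=1 RW=1 US=1 PS=0]
  → PA=0x45D0F  (4 entries read)

Entries read for #3: 4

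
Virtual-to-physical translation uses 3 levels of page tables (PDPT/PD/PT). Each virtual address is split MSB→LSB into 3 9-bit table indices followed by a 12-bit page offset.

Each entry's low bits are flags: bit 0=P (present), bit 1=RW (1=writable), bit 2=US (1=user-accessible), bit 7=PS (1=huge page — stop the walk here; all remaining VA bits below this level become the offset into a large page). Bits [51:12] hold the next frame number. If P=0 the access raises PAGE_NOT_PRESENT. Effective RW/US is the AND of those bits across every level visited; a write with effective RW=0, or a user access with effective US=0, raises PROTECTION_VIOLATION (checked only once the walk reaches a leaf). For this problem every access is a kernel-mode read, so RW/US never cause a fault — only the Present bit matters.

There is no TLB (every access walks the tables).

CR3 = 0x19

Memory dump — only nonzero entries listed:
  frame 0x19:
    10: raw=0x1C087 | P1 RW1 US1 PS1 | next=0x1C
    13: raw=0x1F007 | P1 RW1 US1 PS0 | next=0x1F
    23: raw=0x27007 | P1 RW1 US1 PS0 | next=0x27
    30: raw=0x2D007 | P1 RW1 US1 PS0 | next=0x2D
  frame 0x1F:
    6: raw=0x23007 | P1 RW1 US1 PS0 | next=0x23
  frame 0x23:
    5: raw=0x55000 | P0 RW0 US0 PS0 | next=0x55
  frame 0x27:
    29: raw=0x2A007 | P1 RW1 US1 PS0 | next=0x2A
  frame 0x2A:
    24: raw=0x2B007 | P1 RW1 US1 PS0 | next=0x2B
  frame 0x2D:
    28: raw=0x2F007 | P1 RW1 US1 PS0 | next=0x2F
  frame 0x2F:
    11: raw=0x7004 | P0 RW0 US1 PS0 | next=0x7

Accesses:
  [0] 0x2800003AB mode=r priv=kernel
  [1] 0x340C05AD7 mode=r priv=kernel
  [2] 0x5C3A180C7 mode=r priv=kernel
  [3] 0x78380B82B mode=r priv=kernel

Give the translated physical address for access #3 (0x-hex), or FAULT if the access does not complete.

Trace:
#0 VA=0x2800003AB (r,kernel):
  [0] read 0x19 idx=10: raw=0x1C087 flags P=1 W=1 U=1 S=1
  ✓ 0x1C3AB (huge @L0)  — 1 lookups
#1 VA=0x340C05AD7 (r,kernel):
  [0] read 0x19 idx=13: raw=0x1F007 flags P=1 W=1 U=1 S=0
  [1] read 0x1F idx=6: raw=0x23007 flags P=1 W=1 U=1 S=0
  [2] read 0x23 idx=5: raw=0x55000 flags P=0 W=0 U=0 S=0
  ✗ PAGE_NOT_PRESENT  [3 reads]
#2 VA=0x5C3A180C7 (r,kernel):
  [0] read 0x19 idx=23: raw=0x27007 flags P=1 W=1 U=1 S=0
  [1] read 0x27 idx=29: raw=0x2A007 flags P=1 W=1 U=1 S=0
  [2] read 0x2A idx=24: raw=0x2B007 flags P=1 W=1 U=1 S=0
  ✓ 0x2B0C7  — 3 lookups
#3 VA=0x78380B82B (r,kernel):
  [0] read 0x19 idx=30: raw=0x2D007 flags P=1 W=1 U=1 S=0
  [1] read 0x2D idx=28: raw=0x2F007 flags P=1 W=1 U=1 S=0
  [2] read 0x2F idx=11: raw=0x7004 flags P=0 W=0 U=1 S=0
  ✗ PAGE_NOT_PRESENT  [3 reads]

Access #3 PA: FAULT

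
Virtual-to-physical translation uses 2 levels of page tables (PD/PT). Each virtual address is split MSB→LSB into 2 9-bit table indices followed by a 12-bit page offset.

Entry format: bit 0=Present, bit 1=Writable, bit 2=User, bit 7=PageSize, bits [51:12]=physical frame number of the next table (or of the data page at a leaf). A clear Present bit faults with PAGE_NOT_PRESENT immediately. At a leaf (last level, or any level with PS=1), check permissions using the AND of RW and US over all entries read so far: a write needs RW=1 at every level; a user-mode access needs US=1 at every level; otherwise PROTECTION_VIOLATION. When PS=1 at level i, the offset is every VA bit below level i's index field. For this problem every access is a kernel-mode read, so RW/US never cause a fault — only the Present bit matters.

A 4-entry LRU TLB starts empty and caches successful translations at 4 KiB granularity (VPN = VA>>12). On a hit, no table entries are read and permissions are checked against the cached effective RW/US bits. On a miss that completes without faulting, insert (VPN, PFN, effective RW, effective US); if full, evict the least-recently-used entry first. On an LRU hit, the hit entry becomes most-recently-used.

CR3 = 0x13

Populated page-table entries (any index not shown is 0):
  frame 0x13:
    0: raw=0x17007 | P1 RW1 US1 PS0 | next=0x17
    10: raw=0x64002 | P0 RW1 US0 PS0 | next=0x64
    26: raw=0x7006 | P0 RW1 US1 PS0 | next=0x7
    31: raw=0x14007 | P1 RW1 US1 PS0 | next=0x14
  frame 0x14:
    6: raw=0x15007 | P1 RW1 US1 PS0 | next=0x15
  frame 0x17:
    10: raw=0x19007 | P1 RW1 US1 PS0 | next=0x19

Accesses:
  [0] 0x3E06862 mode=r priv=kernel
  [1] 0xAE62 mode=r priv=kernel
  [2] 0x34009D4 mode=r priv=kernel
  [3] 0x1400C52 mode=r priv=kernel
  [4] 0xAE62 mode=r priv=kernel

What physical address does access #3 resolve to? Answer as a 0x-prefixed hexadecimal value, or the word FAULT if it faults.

Per-access translation:
#0 VA=0x3E06862 (r,kernel):
  [0] read 0x13 idx=31: raw=0x14007 flags P=1 W=1 U=1 S=0
  [1] read 0x14 idx=6: raw=0x15007 flags P=1 W=1 U=1 S=0
  → PA=0x15862  (2 entries read)
#1 VA=0xAE62 (r,kernel):
  [0] read 0x13 idx=0: raw=0x17007 flags P=1 W=1 U=1 S=0
  [1] read 0x17 idx=10: raw=0x19007 flags P=1 W=1 U=1 S=0
  → PA=0x19E62  (2 entries read)
#2 VA=0x34009D4 (r,kernel):
  [0] read 0x13 idx=26: raw=0x7006 flags P=0 W=1 U=1 S=0
  → PAGE_NOT_PRESENT  (1 entries read)
#3 VA=0x1400C52 (r,kernel):
  [0] read 0x13 idx=10: raw=0x64002 flags P=0 W=1 U=0 S=0
  → PAGE_NOT_PRESENT  (1 entries read)
#4 VA=0xAE62 (r,kernel):
  TLB hit vpn=0xA → PA=0x19E62

Access #3 PA: FAULT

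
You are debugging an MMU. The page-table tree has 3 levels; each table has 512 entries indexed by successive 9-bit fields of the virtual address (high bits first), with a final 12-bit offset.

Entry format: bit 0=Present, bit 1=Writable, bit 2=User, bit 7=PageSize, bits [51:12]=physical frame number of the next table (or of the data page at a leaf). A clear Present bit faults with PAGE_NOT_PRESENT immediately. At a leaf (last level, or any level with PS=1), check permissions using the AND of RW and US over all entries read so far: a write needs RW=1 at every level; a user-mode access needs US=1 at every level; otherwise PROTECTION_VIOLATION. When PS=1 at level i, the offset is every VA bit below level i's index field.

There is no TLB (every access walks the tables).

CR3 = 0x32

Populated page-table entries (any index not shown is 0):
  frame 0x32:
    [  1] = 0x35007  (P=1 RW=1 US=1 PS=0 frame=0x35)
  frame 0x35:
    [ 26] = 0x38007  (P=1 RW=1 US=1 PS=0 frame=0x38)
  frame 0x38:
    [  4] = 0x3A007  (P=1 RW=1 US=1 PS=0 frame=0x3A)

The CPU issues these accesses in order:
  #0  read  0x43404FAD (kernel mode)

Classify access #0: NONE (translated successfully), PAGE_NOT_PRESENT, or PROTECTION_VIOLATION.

Walk each access:
#0 VA=0x43404FAD (r,kernel):
  lvl0: tbl 0x32, slot 1 ⇒ 0x35007 (P1/RW1/US1/PS0)
  lvl1: tbl 0x35, slot 26 ⇒ 0x38007 (P1/RW1/US1/PS0)
  lvl2: tbl 0x38, slot 4 ⇒ 0x3A007 (P1/RW1/US1/PS0)
  → PA=0x3AFAD  (3 entries read)

Access #0 fault: NONE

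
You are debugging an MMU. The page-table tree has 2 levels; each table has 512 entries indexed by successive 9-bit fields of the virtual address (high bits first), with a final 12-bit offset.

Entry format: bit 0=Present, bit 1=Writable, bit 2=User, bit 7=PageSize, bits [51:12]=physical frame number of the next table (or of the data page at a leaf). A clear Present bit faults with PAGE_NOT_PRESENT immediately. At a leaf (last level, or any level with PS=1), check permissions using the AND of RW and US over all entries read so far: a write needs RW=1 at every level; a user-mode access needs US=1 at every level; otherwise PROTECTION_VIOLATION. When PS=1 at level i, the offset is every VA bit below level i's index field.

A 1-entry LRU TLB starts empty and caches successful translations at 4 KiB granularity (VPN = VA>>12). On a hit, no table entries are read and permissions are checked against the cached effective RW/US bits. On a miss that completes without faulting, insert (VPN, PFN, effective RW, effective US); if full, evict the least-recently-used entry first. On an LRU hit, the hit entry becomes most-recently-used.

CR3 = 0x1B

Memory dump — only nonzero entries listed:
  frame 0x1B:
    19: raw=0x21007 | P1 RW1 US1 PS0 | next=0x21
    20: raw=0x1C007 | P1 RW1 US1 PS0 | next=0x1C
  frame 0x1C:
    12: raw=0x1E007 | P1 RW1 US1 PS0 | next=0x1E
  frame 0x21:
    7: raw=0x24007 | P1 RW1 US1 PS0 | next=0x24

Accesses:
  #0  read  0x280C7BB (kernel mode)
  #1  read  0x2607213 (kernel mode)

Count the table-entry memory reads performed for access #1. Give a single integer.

Walk each access:
#0 VA=0x280C7BB (r,kernel):
  L0 @0x1B[20] → 0x1C007  P=1,RW=1,US=1,PS=0
  L1 @0x1C[12] → 0x1E007  P=1,RW=1,US=1,PS=0
  ⇒ phys 0x1E7BB  [2 reads]
#1 VA=0x2607213 (r,kernel):
  L0 @0x1B[19] → 0x21007  P=1,RW=1,US=1,PS=0
  L1 @0x21[7] → 0x24007  P=1,RW=1,US=1,PS=0
  ⇒ phys 0x24213  [2 reads]

Entries read for #1: 2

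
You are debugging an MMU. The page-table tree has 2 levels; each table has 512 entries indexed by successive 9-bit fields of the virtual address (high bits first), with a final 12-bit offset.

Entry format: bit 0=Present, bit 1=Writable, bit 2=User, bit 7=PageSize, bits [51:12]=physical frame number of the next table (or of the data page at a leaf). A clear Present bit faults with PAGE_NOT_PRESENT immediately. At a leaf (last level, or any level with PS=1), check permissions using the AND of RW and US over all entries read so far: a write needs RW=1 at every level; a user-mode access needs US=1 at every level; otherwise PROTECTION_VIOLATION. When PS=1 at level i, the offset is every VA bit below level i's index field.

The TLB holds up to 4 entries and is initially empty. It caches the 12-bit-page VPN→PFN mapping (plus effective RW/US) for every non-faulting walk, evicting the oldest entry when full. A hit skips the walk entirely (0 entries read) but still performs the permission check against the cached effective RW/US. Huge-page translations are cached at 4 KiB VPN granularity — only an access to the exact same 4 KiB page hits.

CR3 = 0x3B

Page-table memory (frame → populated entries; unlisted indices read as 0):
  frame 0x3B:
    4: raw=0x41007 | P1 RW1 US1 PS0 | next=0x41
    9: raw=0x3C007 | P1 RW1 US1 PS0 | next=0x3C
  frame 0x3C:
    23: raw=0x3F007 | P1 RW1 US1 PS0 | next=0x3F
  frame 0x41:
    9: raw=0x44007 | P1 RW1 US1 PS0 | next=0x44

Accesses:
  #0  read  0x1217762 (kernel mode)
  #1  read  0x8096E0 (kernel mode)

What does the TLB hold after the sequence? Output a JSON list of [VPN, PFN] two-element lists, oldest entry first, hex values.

Walk each access:
#0 VA=0x1217762 (r,kernel):
  lvl0: tbl 0x3B, slot 9 ⇒ 0x3C007 (P1/RW1/US1/PS0)
  lvl1: tbl 0x3C, slot 23 ⇒ 0x3F007 (P1/RW1/US1/PS0)
  ✓ 0x3F762  — 2 lookups
#1 VA=0x8096E0 (r,kernel):
  lvl0: tbl 0x3B, slot 4 ⇒ 0x41007 (P1/RW1/US1/PS0)
  lvl1: tbl 0x41, slot 9 ⇒ 0x44007 (P1/RW1/US1/PS0)
  ✓ 0x446E0  — 2 lookups

TLB: [["0x1217", "0x3F"], ["0x809", "0x44"]]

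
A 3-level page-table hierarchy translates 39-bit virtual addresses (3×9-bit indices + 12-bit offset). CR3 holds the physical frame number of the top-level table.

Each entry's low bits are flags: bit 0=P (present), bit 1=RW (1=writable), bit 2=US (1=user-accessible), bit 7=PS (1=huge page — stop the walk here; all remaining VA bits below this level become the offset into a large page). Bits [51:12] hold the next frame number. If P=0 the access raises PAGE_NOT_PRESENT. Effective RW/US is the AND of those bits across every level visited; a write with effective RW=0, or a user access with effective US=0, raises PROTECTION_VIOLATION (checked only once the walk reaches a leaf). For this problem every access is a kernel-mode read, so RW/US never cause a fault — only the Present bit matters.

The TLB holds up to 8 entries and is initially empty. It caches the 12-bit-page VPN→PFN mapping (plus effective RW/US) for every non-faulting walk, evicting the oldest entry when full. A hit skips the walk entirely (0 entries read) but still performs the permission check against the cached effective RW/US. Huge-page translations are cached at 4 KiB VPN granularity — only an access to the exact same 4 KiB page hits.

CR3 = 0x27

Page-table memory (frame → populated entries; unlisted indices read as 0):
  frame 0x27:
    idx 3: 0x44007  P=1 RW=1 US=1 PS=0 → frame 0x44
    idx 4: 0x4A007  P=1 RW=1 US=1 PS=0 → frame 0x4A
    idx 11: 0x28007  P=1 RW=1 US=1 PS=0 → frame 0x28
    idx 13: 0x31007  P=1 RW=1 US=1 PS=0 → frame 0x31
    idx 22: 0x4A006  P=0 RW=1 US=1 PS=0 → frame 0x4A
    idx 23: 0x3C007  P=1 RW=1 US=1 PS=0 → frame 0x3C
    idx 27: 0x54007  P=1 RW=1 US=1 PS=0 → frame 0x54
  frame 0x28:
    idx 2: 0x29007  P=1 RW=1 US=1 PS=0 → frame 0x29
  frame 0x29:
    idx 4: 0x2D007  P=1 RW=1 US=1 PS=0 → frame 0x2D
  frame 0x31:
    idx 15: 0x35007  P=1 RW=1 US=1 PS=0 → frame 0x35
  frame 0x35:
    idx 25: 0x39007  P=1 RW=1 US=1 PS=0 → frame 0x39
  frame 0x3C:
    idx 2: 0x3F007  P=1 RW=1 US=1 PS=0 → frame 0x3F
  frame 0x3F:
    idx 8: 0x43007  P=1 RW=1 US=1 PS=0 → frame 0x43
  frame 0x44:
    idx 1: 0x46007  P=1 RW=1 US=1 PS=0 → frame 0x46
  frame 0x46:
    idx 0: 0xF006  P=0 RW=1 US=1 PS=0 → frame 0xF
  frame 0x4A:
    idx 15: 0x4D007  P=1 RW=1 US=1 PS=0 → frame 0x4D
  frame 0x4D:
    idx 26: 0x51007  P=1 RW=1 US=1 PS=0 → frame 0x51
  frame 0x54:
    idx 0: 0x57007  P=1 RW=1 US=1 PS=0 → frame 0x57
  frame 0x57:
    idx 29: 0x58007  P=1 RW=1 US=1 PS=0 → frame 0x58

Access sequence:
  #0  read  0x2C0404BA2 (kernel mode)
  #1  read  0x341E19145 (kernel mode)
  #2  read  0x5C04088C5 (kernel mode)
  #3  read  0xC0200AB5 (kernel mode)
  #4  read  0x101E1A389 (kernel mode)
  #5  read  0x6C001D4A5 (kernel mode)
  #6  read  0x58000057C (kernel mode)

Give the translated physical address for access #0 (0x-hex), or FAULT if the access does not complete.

Per-access translation:
#0 VA=0x2C0404BA2 (r,kernel):
  L0 @0x27[11] → 0x28007  P=1,RW=1,US=1,PS=0
  L1 @0x28[2] → 0x29007  P=1,RW=1,US=1,PS=0
  L2 @0x29[4] → 0x2D007  P=1,RW=1,US=1,PS=0
  ⇒ phys 0x2DBA2  [3 reads]
#1 VA=0x341E19145 (r,kernel):
  L0 @0x27[13] → 0x31007  P=1,RW=1,US=1,PS=0
  L1 @0x31[15] → 0x35007  P=1,RW=1,US=1,PS=0
  L2 @0x35[25] → 0x39007  P=1,RW=1,US=1,PS=0
  ⇒ phys 0x39145  [3 reads]
#2 VA=0x5C04088C5 (r,kernel):
  L0 @0x27[23] → 0x3C007  P=1,RW=1,US=1,PS=0
  L1 @0x3C[2] → 0x3F007  P=1,RW=1,US=1,PS=0
  L2 @0x3F[8] → 0x43007  P=1,RW=1,US=1,PS=0
  ⇒ phys 0x438C5  [3 reads]
#3 VA=0xC0200AB5 (r,kernel):
  L0 @0x27[3] → 0x44007  P=1,RW=1,US=1,PS=0
  L1 @0x44[1] → 0x46007  P=1,RW=1,US=1,PS=0
  L2 @0x46[0] → 0xF006  P=0,RW=1,US=1,PS=0
  → PAGE_NOT_PRESENT  (3 entries read)
#4 VA=0x101E1A389 (r,kernel):
  L0 @0x27[4] → 0x4A007  P=1,RW=1,US=1,PS=0
  L1 @0x4A[15] → 0x4D007  P=1,RW=1,US=1,PS=0
  L2 @0x4D[26] → 0x51007  P=1,RW=1,US=1,PS=0
  ⇒ phys 0x51389  [3 reads]
#5 VA=0x6C001D4A5 (r,kernel):
  L0 @0x27[27] → 0x54007  P=1,RW=1,US=1,PS=0
  L1 @0x54[0] → 0x57007  P=1,RW=1,US=1,PS=0
  L2 @0x57[29] → 0x58007  P=1,RW=1,US=1,PS=0
  ⇒ phys 0x584A5  [3 reads]
#6 VA=0x58000057C (r,kernel):
  L0 @0x27[22] → 0x4A006  P=0,RW=1,US=1,PS=0
  → PAGE_NOT_PRESENT  (1 entries read)

Access #0 PA: 0x2DBA2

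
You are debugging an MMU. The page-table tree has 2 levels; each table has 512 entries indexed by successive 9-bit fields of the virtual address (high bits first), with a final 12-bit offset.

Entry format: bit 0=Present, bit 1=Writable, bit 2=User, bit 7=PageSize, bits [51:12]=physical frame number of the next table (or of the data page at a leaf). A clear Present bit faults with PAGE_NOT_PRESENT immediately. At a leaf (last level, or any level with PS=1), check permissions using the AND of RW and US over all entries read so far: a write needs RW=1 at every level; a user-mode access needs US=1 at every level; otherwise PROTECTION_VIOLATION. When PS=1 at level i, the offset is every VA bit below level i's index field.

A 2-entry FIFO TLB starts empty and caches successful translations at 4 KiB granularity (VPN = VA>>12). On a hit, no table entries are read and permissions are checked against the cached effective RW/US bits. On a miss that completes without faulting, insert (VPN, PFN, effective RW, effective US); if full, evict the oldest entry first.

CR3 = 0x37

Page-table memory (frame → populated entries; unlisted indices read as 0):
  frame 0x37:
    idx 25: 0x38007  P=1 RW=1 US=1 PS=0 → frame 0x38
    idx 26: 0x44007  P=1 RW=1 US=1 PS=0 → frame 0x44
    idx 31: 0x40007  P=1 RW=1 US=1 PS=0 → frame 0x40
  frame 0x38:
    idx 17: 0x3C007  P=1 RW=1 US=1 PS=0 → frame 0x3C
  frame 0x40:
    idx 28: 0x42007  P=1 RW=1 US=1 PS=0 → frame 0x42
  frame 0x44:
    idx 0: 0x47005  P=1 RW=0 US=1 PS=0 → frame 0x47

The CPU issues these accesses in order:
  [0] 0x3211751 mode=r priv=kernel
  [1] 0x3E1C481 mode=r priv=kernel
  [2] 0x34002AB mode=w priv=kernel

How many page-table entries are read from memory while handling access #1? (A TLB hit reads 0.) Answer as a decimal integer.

Walk each access:
#0 VA=0x3211751 (r,kernel):
  lvl0: tbl 0x37, slot 25 ⇒ 0x38007 (P1/RW1/US1/PS0)
  lvl1: tbl 0x38, slot 17 ⇒ 0x3C007 (P1/RW1/US1/PS0)
  → PA=0x3C751  (2 entries read)
#1 VA=0x3E1C481 (r,kernel):
  lvl0: tbl 0x37, slot 31 ⇒ 0x40007 (P1/RW1/US1/PS0)
  lvl1: tbl 0x40, slot 28 ⇒ 0x42007 (P1/RW1/US1/PS0)
  → PA=0x42481  (2 entries read)
#2 VA=0x34002AB (w,kernel):
  lvl0: tbl 0x37, slot 26 ⇒ 0x44007 (P1/RW1/US1/PS0)
  lvl1: tbl 0x44, slot 0 ⇒ 0x47005 (P1/RW0/US1/PS0)
  → PROTECTION_VIOLATION  (2 entries read)

Entries read for #1: 2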